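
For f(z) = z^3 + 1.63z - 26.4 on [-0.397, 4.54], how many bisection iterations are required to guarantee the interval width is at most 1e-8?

29

Initial width b − a = 4.54 − -0.397 = 4.937000.
After n steps the width is (b−a)/2^n; need (b−a)/2^n ≤ 1e-8.
So n ≥ log₂(4.937000/1e-8) = log₂(493700000.0000) ≈ 28.8791.
Hence n = 29.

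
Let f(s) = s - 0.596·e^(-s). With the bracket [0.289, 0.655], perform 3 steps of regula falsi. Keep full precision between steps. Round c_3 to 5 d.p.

0.39965

f(0.289000) = -0.157411, f(0.655000) = 0.345413
step 1: c = 0.403578, f(c) = 0.005494 > 0 → new bracket [0.289000, 0.403578]
step 2: c = 0.399714, f(c) = 0.000089 > 0 → new bracket [0.289000, 0.399714]
step 3: c = 0.399651, f(c) = 0.000001 > 0 → new bracket [0.289000, 0.399651]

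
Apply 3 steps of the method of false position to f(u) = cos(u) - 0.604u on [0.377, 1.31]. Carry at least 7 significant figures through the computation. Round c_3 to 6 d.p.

f(0.377000) = 0.702065, f(1.310000) = -0.533390
step 1: c = 0.907191, f(c) = 0.068018 > 0 → new bracket [0.907191, 1.310000]
step 2: c = 0.952748, f(c) = 0.003986 > 0 → new bracket [0.952748, 1.310000]
step 3: c = 0.955398, f(c) = 0.000224 > 0 → new bracket [0.955398, 1.310000]

0.955398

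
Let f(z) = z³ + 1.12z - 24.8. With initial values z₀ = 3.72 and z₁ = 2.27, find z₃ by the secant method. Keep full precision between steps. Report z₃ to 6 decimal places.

2.819056

f(z_0) = 30.845248, f(z_1) = -10.560517
z_2 = 2.270000 - (-10.560517)·(2.270000 - 3.720000)/(-10.560517 - (30.845248)) = 2.639822; f(z_2) = -3.447384
z_3 = 2.639822 - (-3.447384)·(2.639822 - 2.270000)/(-3.447384 - (-10.560517)) = 2.819056; f(z_3) = 0.760596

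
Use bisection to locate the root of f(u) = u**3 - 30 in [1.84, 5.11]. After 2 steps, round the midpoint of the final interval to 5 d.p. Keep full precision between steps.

f(1.840000) = -23.770496, f(5.110000) = 103.432831 (opposite signs)
step 1: m = 3.475000, f(m) = 11.962797 > 0 → root in [1.840000, 3.475000]
step 2: m = 2.657500, f(m) = -11.231921 < 0 → root in [2.657500, 3.475000]
Midpoint of [2.657500, 3.475000] = 3.066250

3.06625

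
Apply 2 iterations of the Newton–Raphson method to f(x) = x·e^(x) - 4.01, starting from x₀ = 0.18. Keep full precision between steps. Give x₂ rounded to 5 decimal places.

2.18368

f'(x) = (x + 1)·e^(x)
x_0 = 0.180000: f = -3.794501, f' = 1.412716 → x_1 = 0.180000 - (-3.794501)/(1.412716) = 2.865961
x_1 = 2.865961: f = 46.333234, f' = 67.909153 → x_2 = 2.865961 - (46.333234)/(67.909153) = 2.183678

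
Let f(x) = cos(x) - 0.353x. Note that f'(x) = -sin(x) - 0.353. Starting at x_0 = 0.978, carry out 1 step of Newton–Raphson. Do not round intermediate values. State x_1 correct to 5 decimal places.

1.15852

x_0 = 0.978000: f = 0.213448, f' = -1.182382 → x_1 = 0.978000 - (0.213448)/(-1.182382) = 1.158524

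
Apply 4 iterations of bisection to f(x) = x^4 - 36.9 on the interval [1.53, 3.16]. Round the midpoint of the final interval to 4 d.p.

2.4978

f(1.530000) = -31.420187, f(3.160000) = 62.812207 (opposite signs)
step 1: m = 2.345000, f(m) = -6.660724 < 0 → root in [2.345000, 3.160000]
step 2: m = 2.752500, f(m) = 20.499659 > 0 → root in [2.345000, 2.752500]
step 3: m = 2.548750, f(m) = 5.299660 > 0 → root in [2.345000, 2.548750]
step 4: m = 2.446875, f(m) = -1.053469 < 0 → root in [2.446875, 2.548750]
Midpoint of [2.446875, 2.548750] = 2.497813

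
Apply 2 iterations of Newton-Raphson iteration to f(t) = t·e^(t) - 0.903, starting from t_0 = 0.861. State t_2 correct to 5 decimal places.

0.53511

Newton update: t ← t − f(t)/f'(t).
f'(t) = (t + 1)·e^(t)
t_0 = 0.861000: f = 1.133717, f' = 4.402242 → t_1 = 0.861000 - (1.133717)/(4.402242) = 0.603468
t_1 = 0.603468: f = 0.200411, f' = 2.931861 → t_2 = 0.603468 - (0.200411)/(2.931861) = 0.535112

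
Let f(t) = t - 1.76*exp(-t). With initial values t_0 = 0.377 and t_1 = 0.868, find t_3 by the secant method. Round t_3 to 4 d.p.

0.7948

f(t_0) = -0.830212, f(t_1) = 0.129169
t_2 = 0.868000 - (0.129169)·(0.868000 - 0.377000)/(0.129169 - (-0.830212)) = 0.801893; f(t_2) = 0.012569
t_3 = 0.801893 - (0.012569)·(0.801893 - 0.868000)/(0.012569 - (0.129169)) = 0.794767; f(t_3) = -0.000202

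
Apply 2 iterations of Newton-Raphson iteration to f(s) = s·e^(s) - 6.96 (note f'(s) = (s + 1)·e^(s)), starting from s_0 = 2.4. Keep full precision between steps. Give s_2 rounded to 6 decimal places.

1.595914

Newton update: s ← s − f(s)/f'(s).
s_0 = 2.400000: f = 19.495623, f' = 37.478800 → s_1 = 2.400000 - (19.495623)/(37.478800) = 1.879823
s_1 = 1.879823: f = 5.357242, f' = 18.869585 → s_2 = 1.879823 - (5.357242)/(18.869585) = 1.595914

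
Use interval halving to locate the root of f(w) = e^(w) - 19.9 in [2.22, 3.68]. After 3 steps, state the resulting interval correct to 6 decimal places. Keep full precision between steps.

f(2.220000) = -10.692669, f(3.680000) = 19.746394 (opposite signs)
step 1: m = 2.950000, f(m) = -0.794046 < 0 → root in [2.950000, 3.680000]
step 2: m = 3.315000, f(m) = 7.622394 > 0 → root in [2.950000, 3.315000]
step 3: m = 3.132500, f(m) = 3.031236 > 0 → root in [2.950000, 3.132500]

[2.950000, 3.132500]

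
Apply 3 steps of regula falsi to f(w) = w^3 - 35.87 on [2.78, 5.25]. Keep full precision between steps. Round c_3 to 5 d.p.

False-position update: c = (a·f(b) − b·f(a))/(f(b) − f(a)); replace the endpoint whose sign matches f(c).
f(2.780000) = -14.385048, f(5.250000) = 108.833125
step 1: c = 3.068359, f(c) = -6.981931 < 0 → new bracket [3.068359, 5.250000]
step 2: c = 3.199880, f(c) = -3.105698 < 0 → new bracket [3.199880, 5.250000]
step 3: c = 3.256759, f(c) = -1.327241 < 0 → new bracket [3.256759, 5.250000]

3.25676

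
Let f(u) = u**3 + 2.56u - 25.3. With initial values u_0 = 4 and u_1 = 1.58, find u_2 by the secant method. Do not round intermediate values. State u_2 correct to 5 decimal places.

Secant update: u_(k+1) = u_k − f(u_k)·(u_k − u_(k-1))/(f(u_k) − f(u_(k-1))).
f(u_0) = 48.940000, f(u_1) = -17.310888
u_2 = 1.580000 - (-17.310888)·(1.580000 - 4.000000)/(-17.310888 - (48.940000)) = 2.212329; f(u_2) = -8.808418

2.21233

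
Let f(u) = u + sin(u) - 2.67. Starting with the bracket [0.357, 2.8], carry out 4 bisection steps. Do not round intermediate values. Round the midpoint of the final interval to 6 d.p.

f(0.357000) = -1.963535, f(2.800000) = 0.464988 (opposite signs)
step 1: m = 1.578500, f(m) = -0.091530 < 0 → root in [1.578500, 2.800000]
step 2: m = 2.189250, f(m) = 0.334026 > 0 → root in [1.578500, 2.189250]
step 3: m = 1.883875, f(m) = 0.165265 > 0 → root in [1.578500, 1.883875]
step 4: m = 1.731187, f(m) = 0.048352 > 0 → root in [1.578500, 1.731187]
Midpoint of [1.578500, 1.731187] = 1.654844

1.654844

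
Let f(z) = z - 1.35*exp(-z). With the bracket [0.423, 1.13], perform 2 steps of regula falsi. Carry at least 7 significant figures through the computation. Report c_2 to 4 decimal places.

f(0.423000) = -0.461356, f(1.130000) = 0.693905
step 1: c = 0.705342, f(c) = 0.038524 > 0 → new bracket [0.423000, 0.705342]
step 2: c = 0.683583, f(c) = 0.002096 > 0 → new bracket [0.423000, 0.683583]

0.6836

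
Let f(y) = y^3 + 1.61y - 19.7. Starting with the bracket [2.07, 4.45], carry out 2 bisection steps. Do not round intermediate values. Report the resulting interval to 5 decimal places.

f(2.070000) = -7.497557, f(4.450000) = 75.585625 (opposite signs)
step 1: m = 3.260000, f(m) = 20.194576 > 0 → root in [2.070000, 3.260000]
step 2: m = 2.665000, f(m) = 3.518080 > 0 → root in [2.070000, 2.665000]

[2.07000, 2.66500]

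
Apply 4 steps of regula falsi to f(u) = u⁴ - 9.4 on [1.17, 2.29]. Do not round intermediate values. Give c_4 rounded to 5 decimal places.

False-position update: c = (a·f(b) − b·f(a))/(f(b) − f(a)); replace the endpoint whose sign matches f(c).
f(1.170000) = -7.526113, f(2.290000) = 18.100585
step 1: c = 1.498924, f(c) = -4.352005 < 0 → new bracket [1.498924, 2.290000]
step 2: c = 1.652259, f(c) = -1.947315 < 0 → new bracket [1.652259, 2.290000]
step 3: c = 1.714205, f(c) = -0.765225 < 0 → new bracket [1.714205, 2.290000]
step 4: c = 1.737560, f(c) = -0.284944 < 0 → new bracket [1.737560, 2.290000]

1.73756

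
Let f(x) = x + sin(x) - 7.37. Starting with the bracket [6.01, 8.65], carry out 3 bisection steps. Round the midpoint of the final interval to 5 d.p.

6.83500

f(6.010000) = -1.629800, f(8.650000) = 1.979557 (opposite signs)
step 1: m = 7.330000, f(m) = 0.825834 > 0 → root in [6.010000, 7.330000]
step 2: m = 6.670000, f(m) = -0.322760 < 0 → root in [6.670000, 7.330000]
step 3: m = 7.000000, f(m) = 0.286987 > 0 → root in [6.670000, 7.000000]
Midpoint of [6.670000, 7.000000] = 6.835000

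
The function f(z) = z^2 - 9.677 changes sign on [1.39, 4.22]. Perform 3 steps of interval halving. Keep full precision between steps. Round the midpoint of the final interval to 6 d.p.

2.981875

f(1.390000) = -7.744900, f(4.220000) = 8.131400 (opposite signs)
step 1: m = 2.805000, f(m) = -1.808975 < 0 → root in [2.805000, 4.220000]
step 2: m = 3.512500, f(m) = 2.660656 > 0 → root in [2.805000, 3.512500]
step 3: m = 3.158750, f(m) = 0.300702 > 0 → root in [2.805000, 3.158750]
Midpoint of [2.805000, 3.158750] = 2.981875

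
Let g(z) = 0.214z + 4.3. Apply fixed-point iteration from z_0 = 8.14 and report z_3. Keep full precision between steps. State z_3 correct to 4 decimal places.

z_1 = g(8.140000) = 6.041960
z_2 = g(6.041960) = 5.592979
z_3 = g(5.592979) = 5.496898

5.4969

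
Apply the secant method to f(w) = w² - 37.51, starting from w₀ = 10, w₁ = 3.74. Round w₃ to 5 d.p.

6.29902

Secant update: w_(k+1) = w_k − f(w_k)·(w_k − w_(k-1))/(f(w_k) − f(w_(k-1))).
f(w_0) = 62.490000, f(w_1) = -23.522400
w_2 = 3.740000 - (-23.522400)·(3.740000 - 10.000000)/(-23.522400 - (62.490000)) = 5.451965; f(w_2) = -7.786077
w_3 = 5.451965 - (-7.786077)·(5.451965 - 3.740000)/(-7.786077 - (-23.522400)) = 6.299018; f(w_3) = 2.167622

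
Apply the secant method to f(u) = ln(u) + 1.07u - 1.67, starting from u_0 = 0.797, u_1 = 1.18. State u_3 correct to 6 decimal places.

1.308765

f(u_0) = -1.044111, f(u_1) = -0.241886
u_2 = 1.180000 - (-0.241886)·(1.180000 - 0.797000)/(-0.241886 - (-1.044111)) = 1.295482; f(u_2) = -0.024952
u_3 = 1.295482 - (-0.024952)·(1.295482 - 1.180000)/(-0.024952 - (-0.241886)) = 1.308765; f(u_3) = -0.000538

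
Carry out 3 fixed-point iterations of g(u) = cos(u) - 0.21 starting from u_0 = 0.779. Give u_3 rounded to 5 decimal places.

0.57580

u_1 = g(0.779000) = 0.501616
u_2 = g(0.501616) = 0.666806
u_3 = g(0.666806) = 0.575801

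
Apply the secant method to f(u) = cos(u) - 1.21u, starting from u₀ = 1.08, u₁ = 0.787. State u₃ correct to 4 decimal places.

Secant update: u_(k+1) = u_k − f(u_k)·(u_k − u_(k-1))/(f(u_k) − f(u_(k-1))).
f(u_0) = -0.835472, f(u_1) = -0.246297
u_2 = 0.787000 - (-0.246297)·(0.787000 - 1.080000)/(-0.246297 - (-0.835472)) = 0.664515; f(u_2) = -0.016848
u_3 = 0.664515 - (-0.016848)·(0.664515 - 0.787000)/(-0.016848 - (-0.246297)) = 0.655522; f(u_3) = -0.000451

0.6555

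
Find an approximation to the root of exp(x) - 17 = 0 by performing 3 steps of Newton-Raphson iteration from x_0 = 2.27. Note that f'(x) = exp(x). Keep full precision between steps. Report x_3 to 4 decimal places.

2.8334

Newton update: x ← x − f(x)/f'(x).
x_0 = 2.270000: f = -7.320599, f' = 9.679401 → x_1 = 2.270000 - (-7.320599)/(9.679401) = 3.026307
x_1 = 3.026307: f = 3.620940, f' = 20.620940 → x_2 = 3.026307 - (3.620940)/(20.620940) = 2.850712
x_2 = 2.850712: f = 0.300091, f' = 17.300091 → x_3 = 2.850712 - (0.300091)/(17.300091) = 2.833366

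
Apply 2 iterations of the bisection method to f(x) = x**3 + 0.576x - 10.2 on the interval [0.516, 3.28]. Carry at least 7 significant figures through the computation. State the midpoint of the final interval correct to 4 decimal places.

2.2435

f(0.516000) = -9.765396, f(3.280000) = 26.976832 (opposite signs)
step 1: m = 1.898000, f(m) = -2.269389 < 0 → root in [1.898000, 3.280000]
step 2: m = 2.589000, f(m) = 8.645126 > 0 → root in [1.898000, 2.589000]
Midpoint of [1.898000, 2.589000] = 2.243500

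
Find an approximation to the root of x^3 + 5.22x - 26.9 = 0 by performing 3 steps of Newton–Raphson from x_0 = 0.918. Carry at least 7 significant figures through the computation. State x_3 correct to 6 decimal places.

2.455543

f'(x) = 3x^2 + 5.22
x_0 = 0.918000: f = -21.334419, f' = 7.748172 → x_1 = 0.918000 - (-21.334419)/(7.748172) = 3.671478
x_1 = 3.671478: f = 41.755713, f' = 45.659247 → x_2 = 3.671478 - (41.755713)/(45.659247) = 2.756971
x_2 = 2.756971: f = 8.446806, f' = 28.022659 → x_3 = 2.756971 - (8.446806)/(28.022659) = 2.455543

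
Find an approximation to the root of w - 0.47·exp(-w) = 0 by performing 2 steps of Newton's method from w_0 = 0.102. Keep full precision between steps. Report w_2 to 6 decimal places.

0.335898

f'(w) = 1 + 0.47·exp(-w)
w_0 = 0.102000: f = -0.322424, f' = 1.424424 → w_1 = 0.102000 - (-0.322424)/(1.424424) = 0.328354
w_1 = 0.328354: f = -0.010097, f' = 1.338451 → w_2 = 0.328354 - (-0.010097)/(1.338451) = 0.335898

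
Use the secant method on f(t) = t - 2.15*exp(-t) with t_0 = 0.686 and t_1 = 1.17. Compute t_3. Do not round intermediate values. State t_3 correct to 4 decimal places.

Secant update: t_(k+1) = t_k − f(t_k)·(t_k − t_(k-1))/(f(t_k) − f(t_(k-1))).
f(t_0) = -0.396711, f(t_1) = 0.502711
t_2 = 1.170000 - (0.502711)·(1.170000 - 0.686000)/(0.502711 - (-0.396711)) = 0.899479; f(t_2) = 0.024899
t_3 = 0.899479 - (0.024899)·(0.899479 - 1.170000)/(0.024899 - (0.502711)) = 0.885382; f(t_3) = -0.001614

0.8854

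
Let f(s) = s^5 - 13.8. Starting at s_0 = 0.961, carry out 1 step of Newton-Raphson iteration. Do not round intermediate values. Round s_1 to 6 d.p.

4.004852

f'(s) = 5s^4
s_0 = 0.961000: f = -12.980372, f' = 4.264455 → s_1 = 0.961000 - (-12.980372)/(4.264455) = 4.004852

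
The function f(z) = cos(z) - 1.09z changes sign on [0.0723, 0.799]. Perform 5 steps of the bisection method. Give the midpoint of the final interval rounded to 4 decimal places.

0.6968

f(0.072300) = 0.918580, f(0.799000) = -0.173486 (opposite signs)
step 1: m = 0.435650, f(m) = 0.431737 > 0 → root in [0.435650, 0.799000]
step 2: m = 0.617325, f(m) = 0.142546 > 0 → root in [0.617325, 0.799000]
step 3: m = 0.708163, f(m) = -0.012339 < 0 → root in [0.617325, 0.708163]
step 4: m = 0.662744, f(m) = 0.065916 > 0 → root in [0.662744, 0.708163]
step 5: m = 0.685453, f(m) = 0.026988 > 0 → root in [0.685453, 0.708163]
Midpoint of [0.685453, 0.708163] = 0.696808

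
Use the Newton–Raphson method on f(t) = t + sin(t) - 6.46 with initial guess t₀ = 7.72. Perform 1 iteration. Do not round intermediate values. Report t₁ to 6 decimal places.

5.734224

f'(t) = 1 + cos(t)
t_0 = 7.720000: f = 2.251038, f' = 1.133581 → t_1 = 7.720000 - (2.251038)/(1.133581) = 5.734224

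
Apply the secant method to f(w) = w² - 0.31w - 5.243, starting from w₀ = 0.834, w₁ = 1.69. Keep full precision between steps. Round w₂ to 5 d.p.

3.00472

f(w_0) = -4.805984, f(w_1) = -2.910800
w_2 = 1.690000 - (-2.910800)·(1.690000 - 0.834000)/(-2.910800 - (-4.805984)) = 3.004724; f(w_2) = 2.853905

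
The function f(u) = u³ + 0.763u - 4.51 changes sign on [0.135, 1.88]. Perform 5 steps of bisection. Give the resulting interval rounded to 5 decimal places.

[1.49828, 1.55281]

f(0.135000) = -4.404535, f(1.880000) = 3.569112 (opposite signs)
step 1: m = 1.007500, f(m) = -2.718608 < 0 → root in [1.007500, 1.880000]
step 2: m = 1.443750, f(m) = -0.399046 < 0 → root in [1.443750, 1.880000]
step 3: m = 1.661875, f(m) = 1.347824 > 0 → root in [1.443750, 1.661875]
step 4: m = 1.552812, f(m) = 0.418979 > 0 → root in [1.443750, 1.552812]
step 5: m = 1.498281, f(m) = -0.003400 < 0 → root in [1.498281, 1.552812]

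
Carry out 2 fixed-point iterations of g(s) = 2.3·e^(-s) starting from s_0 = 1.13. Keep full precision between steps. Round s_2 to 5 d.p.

1.09410

s_1 = g(1.130000) = 0.742976
s_2 = g(0.742976) = 1.094101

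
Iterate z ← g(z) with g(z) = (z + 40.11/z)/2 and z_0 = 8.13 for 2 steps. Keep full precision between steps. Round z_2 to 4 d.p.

6.3363

z_1 = g(8.130000) = 6.531790
z_2 = g(6.531790) = 6.336263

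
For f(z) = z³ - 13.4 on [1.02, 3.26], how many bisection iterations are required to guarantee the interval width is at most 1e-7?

Initial width b − a = 3.26 − 1.02 = 2.240000.
After n steps the width is (b−a)/2^n; need (b−a)/2^n ≤ 1e-7.
So n ≥ log₂(2.240000/1e-7) = log₂(22400000.0000) ≈ 24.4170.
Hence n = 25.

25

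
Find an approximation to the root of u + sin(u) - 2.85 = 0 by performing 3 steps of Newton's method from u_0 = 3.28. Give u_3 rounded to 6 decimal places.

19.519921

Newton update: u ← u − f(u)/f'(u).
f'(u) = 1 + cos(u)
u_0 = 3.280000: f = 0.292034, f' = 0.009563 → u_1 = 3.280000 - (0.292034)/(0.009563) = -27.257870
u_1 = -27.257870: f = -30.958122, f' = 0.473625 → u_2 = -27.257870 - (-30.958122)/(0.473625) = 38.106405
u_2 = 38.106405: f = 35.652529, f' = 1.918197 → u_3 = 38.106405 - (35.652529)/(1.918197) = 19.519921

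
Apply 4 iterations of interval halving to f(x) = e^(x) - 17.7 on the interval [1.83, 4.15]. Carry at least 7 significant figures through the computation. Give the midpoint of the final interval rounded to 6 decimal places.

2.917500

f(1.830000) = -11.466113, f(4.150000) = 45.734000 (opposite signs)
step 1: m = 2.990000, f(m) = 2.185682 > 0 → root in [1.830000, 2.990000]
step 2: m = 2.410000, f(m) = -6.566039 < 0 → root in [2.410000, 2.990000]
step 3: m = 2.700000, f(m) = -2.820268 < 0 → root in [2.700000, 2.990000]
step 4: m = 2.845000, f(m) = -0.498441 < 0 → root in [2.845000, 2.990000]
Midpoint of [2.845000, 2.990000] = 2.917500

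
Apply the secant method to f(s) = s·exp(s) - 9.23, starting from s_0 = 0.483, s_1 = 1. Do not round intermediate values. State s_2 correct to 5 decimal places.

f(s_0) = -8.447091, f(s_1) = -6.511718
s_2 = 1.000000 - (-6.511718)·(1.000000 - 0.483000)/(-6.511718 - (-8.447091)) = 2.739488; f(s_2) = 33.174715

2.73949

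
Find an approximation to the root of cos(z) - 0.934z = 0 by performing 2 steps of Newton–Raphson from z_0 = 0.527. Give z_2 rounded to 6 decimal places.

f'(z) = -sin(z) - 0.934
z_0 = 0.527000: f = 0.372102, f' = -1.436943 → z_1 = 0.527000 - (0.372102)/(-1.436943) = 0.785954
z_1 = 0.785954: f = -0.027367, f' = -1.641500 → z_2 = 0.785954 - (-0.027367)/(-1.641500) = 0.769282

0.769282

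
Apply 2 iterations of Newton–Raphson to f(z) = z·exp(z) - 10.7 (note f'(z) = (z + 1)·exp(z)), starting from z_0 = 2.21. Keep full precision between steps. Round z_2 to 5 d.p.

1.79500

Newton update: z ← z − f(z)/f'(z).
z_0 = 2.210000: f = 9.445733, f' = 29.261450 → z_1 = 2.210000 - (9.445733)/(29.261450) = 1.887195
z_1 = 1.887195: f = 1.757054, f' = 19.057884 → z_2 = 1.887195 - (1.757054)/(19.057884) = 1.795000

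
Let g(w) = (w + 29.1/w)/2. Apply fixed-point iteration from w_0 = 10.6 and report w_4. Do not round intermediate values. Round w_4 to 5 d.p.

5.39444

w_1 = g(10.600000) = 6.672642
w_2 = g(6.672642) = 5.516866
w_3 = g(5.516866) = 5.395800
w_4 = g(5.395800) = 5.394442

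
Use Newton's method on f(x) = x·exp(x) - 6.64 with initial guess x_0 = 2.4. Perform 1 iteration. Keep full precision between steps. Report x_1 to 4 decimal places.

f'(x) = (x + 1)·exp(x)
x_0 = 2.400000: f = 19.815623, f' = 37.478800 → x_1 = 2.400000 - (19.815623)/(37.478800) = 1.871284

1.8713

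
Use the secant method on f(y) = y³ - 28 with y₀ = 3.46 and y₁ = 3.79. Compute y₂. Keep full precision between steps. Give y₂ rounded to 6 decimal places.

Secant update: y_(k+1) = y_k − f(y_k)·(y_k − y_(k-1))/(f(y_k) − f(y_(k-1))).
f(y_0) = 13.421736, f(y_1) = 26.439939
y_2 = 3.790000 - (26.439939)·(3.790000 - 3.460000)/(26.439939 - (13.421736)) = 3.119771; f(y_2) = 2.364635

3.119771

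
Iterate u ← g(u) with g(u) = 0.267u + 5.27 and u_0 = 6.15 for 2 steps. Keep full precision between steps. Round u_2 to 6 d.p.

7.115517

u_1 = g(6.150000) = 6.912050
u_2 = g(6.912050) = 7.115517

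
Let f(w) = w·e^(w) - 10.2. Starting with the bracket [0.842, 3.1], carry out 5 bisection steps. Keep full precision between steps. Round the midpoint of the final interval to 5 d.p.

f(0.842000) = -8.245714, f(3.100000) = 58.613649 (opposite signs)
step 1: m = 1.971000, f(m) = 3.947544 > 0 → root in [0.842000, 1.971000]
step 2: m = 1.406500, f(m) = -4.459167 < 0 → root in [1.406500, 1.971000]
step 3: m = 1.688750, f(m) = -1.059285 < 0 → root in [1.688750, 1.971000]
step 4: m = 1.829875, f(m) = 1.205808 > 0 → root in [1.688750, 1.829875]
step 5: m = 1.759313, f(m) = 0.018866 > 0 → root in [1.688750, 1.759313]
Midpoint of [1.688750, 1.759313] = 1.724031

1.72403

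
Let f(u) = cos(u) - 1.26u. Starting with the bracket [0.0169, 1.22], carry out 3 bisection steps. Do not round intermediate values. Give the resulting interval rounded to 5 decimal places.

f(0.016900) = 0.978563, f(1.220000) = -1.193554 (opposite signs)
step 1: m = 0.618450, f(m) = 0.035531 > 0 → root in [0.618450, 1.220000]
step 2: m = 0.919225, f(m) = -0.551787 < 0 → root in [0.618450, 0.919225]
step 3: m = 0.768837, f(m) = -0.250016 < 0 → root in [0.618450, 0.768837]

[0.61845, 0.76884]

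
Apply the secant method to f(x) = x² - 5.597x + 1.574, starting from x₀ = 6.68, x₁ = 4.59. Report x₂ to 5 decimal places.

5.12730

f(x_0) = 8.808440, f(x_1) = -3.048130
x_2 = 4.590000 - (-3.048130)·(4.590000 - 6.680000)/(-3.048130 - (8.808440)) = 5.127305; f(x_2) = -0.834271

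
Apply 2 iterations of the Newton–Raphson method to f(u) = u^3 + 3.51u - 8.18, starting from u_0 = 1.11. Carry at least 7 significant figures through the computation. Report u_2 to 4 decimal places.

1.4558

f'(u) = 3u^2 + 3.51
u_0 = 1.110000: f = -2.916269, f' = 7.206300 → u_1 = 1.110000 - (-2.916269)/(7.206300) = 1.514683
u_1 = 1.514683: f = 0.611624, f' = 10.392796 → u_2 = 1.514683 - (0.611624)/(10.392796) = 1.455833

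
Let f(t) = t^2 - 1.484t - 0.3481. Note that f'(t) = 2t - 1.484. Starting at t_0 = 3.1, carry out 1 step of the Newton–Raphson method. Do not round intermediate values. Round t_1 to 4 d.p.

Newton update: t ← t − f(t)/f'(t).
t_0 = 3.100000: f = 4.661500, f' = 4.716000 → t_1 = 3.100000 - (4.661500)/(4.716000) = 2.111556

2.1116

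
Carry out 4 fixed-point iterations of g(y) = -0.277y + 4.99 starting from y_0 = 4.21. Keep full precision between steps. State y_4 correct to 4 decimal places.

y_1 = g(4.210000) = 3.823830
y_2 = g(3.823830) = 3.930799
y_3 = g(3.930799) = 3.901169
y_4 = g(3.901169) = 3.909376

3.9094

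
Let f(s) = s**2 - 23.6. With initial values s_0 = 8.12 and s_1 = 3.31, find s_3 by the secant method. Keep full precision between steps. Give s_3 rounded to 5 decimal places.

f(s_0) = 42.334400, f(s_1) = -12.643900
s_2 = 3.310000 - (-12.643900)·(3.310000 - 8.120000)/(-12.643900 - (42.334400)) = 4.416203; f(s_2) = -4.097151
s_3 = 4.416203 - (-4.097151)·(4.416203 - 3.310000)/(-4.097151 - (-12.643900)) = 4.946496; f(s_3) = 0.867822

4.94650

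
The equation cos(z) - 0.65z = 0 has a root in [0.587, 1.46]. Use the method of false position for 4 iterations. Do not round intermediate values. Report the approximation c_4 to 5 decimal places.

0.92539

f(0.587000) = 0.451056, f(1.460000) = -0.838430
step 1: c = 0.892371, f(c) = 0.047526 > 0 → new bracket [0.892371, 1.460000]
step 2: c = 0.922821, f(c) = 0.003739 > 0 → new bracket [0.922821, 1.460000]
step 3: c = 0.925206, f(c) = 0.000286 > 0 → new bracket [0.925206, 1.460000]
step 4: c = 0.925388, f(c) = 0.000022 > 0 → new bracket [0.925388, 1.460000]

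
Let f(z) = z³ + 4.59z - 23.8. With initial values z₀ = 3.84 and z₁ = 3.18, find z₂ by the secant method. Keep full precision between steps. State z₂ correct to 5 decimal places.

2.62901

f(z_0) = 50.448704, f(z_1) = 22.953632
z_2 = 3.180000 - (22.953632)·(3.180000 - 3.840000)/(22.953632 - (50.448704)) = 2.629014; f(z_2) = 6.438171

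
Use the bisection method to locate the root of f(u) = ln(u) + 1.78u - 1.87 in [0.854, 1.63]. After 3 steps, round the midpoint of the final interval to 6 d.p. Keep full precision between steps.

f(0.854000) = -0.507704, f(1.630000) = 1.519980 (opposite signs)
step 1: m = 1.242000, f(m) = 0.557483 > 0 → root in [0.854000, 1.242000]
step 2: m = 1.048000, f(m) = 0.042324 > 0 → root in [0.854000, 1.048000]
step 3: m = 0.951000, f(m) = -0.227461 < 0 → root in [0.951000, 1.048000]
Midpoint of [0.951000, 1.048000] = 0.999500

0.999500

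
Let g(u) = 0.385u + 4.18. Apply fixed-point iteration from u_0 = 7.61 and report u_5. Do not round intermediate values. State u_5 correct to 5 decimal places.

u_1 = g(7.610000) = 7.109850
u_2 = g(7.109850) = 6.917292
u_3 = g(6.917292) = 6.843158
u_4 = g(6.843158) = 6.814616
u_5 = g(6.814616) = 6.803627

6.80363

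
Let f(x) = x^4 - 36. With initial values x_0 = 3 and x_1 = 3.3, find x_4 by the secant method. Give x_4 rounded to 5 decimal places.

2.45726

Secant update: x_(k+1) = x_k − f(x_k)·(x_k − x_(k-1))/(f(x_k) − f(x_(k-1))).
f(x_0) = 45.000000, f(x_1) = 82.592100
x_2 = 3.300000 - (82.592100)·(3.300000 - 3.000000)/(82.592100 - (45.000000)) = 2.640882; f(x_2) = 12.640271
x_3 = 2.640882 - (12.640271)·(2.640882 - 3.300000)/(12.640271 - (82.592100)) = 2.521780; f(x_3) = 4.441617
x_4 = 2.521780 - (4.441617)·(2.521780 - 2.640882)/(4.441617 - (12.640271)) = 2.457256; f(x_4) = 0.458733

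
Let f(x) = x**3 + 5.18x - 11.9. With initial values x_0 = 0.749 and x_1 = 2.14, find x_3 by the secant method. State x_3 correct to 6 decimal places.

f(x_0) = -7.599990, f(x_1) = 8.985544
x_2 = 2.140000 - (8.985544)·(2.140000 - 0.749000)/(8.985544 - (-7.599990)) = 1.386398; f(x_2) = -2.053664
x_3 = 1.386398 - (-2.053664)·(1.386398 - 2.140000)/(-2.053664 - (8.985544)) = 1.526593; f(x_3) = -0.434541

1.526593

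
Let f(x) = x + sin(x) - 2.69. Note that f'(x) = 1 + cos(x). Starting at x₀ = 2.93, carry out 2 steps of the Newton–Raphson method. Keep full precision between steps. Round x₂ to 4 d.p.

2.2906

Newton update: x ← x − f(x)/f'(x).
x_0 = 2.930000: f = 0.450017, f' = 0.022302 → x_1 = 2.930000 - (0.450017)/(0.022302) = -17.248040
x_1 = -17.248040: f = -18.938512, f' = 0.969285 → x_2 = -17.248040 - (-18.938512)/(0.969285) = 2.290602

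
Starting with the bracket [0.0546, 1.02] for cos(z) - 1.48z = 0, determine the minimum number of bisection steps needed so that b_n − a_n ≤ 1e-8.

27

Initial width b − a = 1.02 − 0.0546 = 0.965400.
After n steps the width is (b−a)/2^n; need (b−a)/2^n ≤ 1e-8.
So n ≥ log₂(0.965400/1e-8) = log₂(96540000.0000) ≈ 26.5246.
Hence n = 27.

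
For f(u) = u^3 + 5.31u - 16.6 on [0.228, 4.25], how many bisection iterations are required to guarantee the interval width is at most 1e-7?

26

Initial width b − a = 4.25 − 0.228 = 4.022000.
After n steps the width is (b−a)/2^n; need (b−a)/2^n ≤ 1e-7.
So n ≥ log₂(4.022000/1e-7) = log₂(40220000.0000) ≈ 25.2614.
Hence n = 26.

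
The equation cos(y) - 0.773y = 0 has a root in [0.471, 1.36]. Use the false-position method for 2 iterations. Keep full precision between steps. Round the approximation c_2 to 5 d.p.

0.84876

f(0.471000) = 0.527032, f(1.360000) = -0.842041
step 1: c = 0.813225, f(c) = 0.058536 > 0 → new bracket [0.813225, 1.360000]
step 2: c = 0.848765, f(c) = 0.004816 > 0 → new bracket [0.848765, 1.360000]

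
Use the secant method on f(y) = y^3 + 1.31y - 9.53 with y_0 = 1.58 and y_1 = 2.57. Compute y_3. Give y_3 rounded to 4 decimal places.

Secant update: y_(k+1) = y_k − f(y_k)·(y_k − y_(k-1))/(f(y_k) − f(y_(k-1))).
f(y_0) = -3.515888, f(y_1) = 10.811293
y_2 = 2.570000 - (10.811293)·(2.570000 - 1.580000)/(10.811293 - (-3.515888)) = 1.822946; f(y_2) = -1.084052
y_3 = 1.822946 - (-1.084052)·(1.822946 - 2.570000)/(-1.084052 - (10.811293)) = 1.891027; f(y_3) = -0.290477

1.8910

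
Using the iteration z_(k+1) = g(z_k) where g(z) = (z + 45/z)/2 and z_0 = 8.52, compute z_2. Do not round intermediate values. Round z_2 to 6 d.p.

z_1 = g(8.520000) = 6.900845
z_2 = g(6.900845) = 6.710893

6.710893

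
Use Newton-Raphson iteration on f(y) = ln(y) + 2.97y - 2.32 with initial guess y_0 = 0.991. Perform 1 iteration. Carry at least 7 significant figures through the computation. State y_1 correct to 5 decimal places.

0.83664

f'(y) = 1/y + 2.97
y_0 = 0.991000: f = 0.614229, f' = 3.979082 → y_1 = 0.991000 - (0.614229)/(3.979082) = 0.836635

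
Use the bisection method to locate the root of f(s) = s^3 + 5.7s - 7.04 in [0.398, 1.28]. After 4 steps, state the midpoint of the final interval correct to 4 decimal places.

1.0319

f(0.398000) = -4.708355, f(1.280000) = 2.353152 (opposite signs)
step 1: m = 0.839000, f(m) = -1.667110 < 0 → root in [0.839000, 1.280000]
step 2: m = 1.059500, f(m) = 0.188481 > 0 → root in [0.839000, 1.059500]
step 3: m = 0.949250, f(m) = -0.773929 < 0 → root in [0.949250, 1.059500]
step 4: m = 1.004375, f(m) = -0.301880 < 0 → root in [1.004375, 1.059500]
Midpoint of [1.004375, 1.059500] = 1.031937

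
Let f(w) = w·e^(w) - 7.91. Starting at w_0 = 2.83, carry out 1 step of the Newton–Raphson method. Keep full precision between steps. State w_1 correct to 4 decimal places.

2.2130

f'(w) = (w + 1)·e^(w)
w_0 = 2.830000: f = 40.045654, f' = 64.901115 → w_1 = 2.830000 - (40.045654)/(64.901115) = 2.212974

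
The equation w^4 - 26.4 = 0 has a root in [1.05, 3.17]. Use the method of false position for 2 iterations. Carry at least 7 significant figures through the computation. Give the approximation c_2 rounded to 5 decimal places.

1.92143

f(1.050000) = -25.184494, f(3.170000) = 74.580391
step 1: c = 1.585170, f(c) = -20.086025 < 0 → new bracket [1.585170, 3.170000]
step 2: c = 1.921434, f(c) = -12.769813 < 0 → new bracket [1.921434, 3.170000]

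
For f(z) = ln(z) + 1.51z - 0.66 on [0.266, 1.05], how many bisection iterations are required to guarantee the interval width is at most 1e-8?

27

Initial width b − a = 1.05 − 0.266 = 0.784000.
After n steps the width is (b−a)/2^n; need (b−a)/2^n ≤ 1e-8.
So n ≥ log₂(0.784000/1e-8) = log₂(78400000.0000) ≈ 26.2244.
Hence n = 27.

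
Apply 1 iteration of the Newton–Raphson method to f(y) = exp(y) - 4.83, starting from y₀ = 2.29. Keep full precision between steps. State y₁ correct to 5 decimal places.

Newton update: y ← y − f(y)/f'(y).
f'(y) = exp(y)
y_0 = 2.290000: f = 5.044938, f' = 9.874938 → y_1 = 2.290000 - (5.044938)/(9.874938) = 1.779117

1.77912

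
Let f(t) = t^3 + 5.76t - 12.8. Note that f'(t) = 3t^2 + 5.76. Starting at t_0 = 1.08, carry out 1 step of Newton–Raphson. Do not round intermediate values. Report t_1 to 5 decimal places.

1.65451

t_0 = 1.080000: f = -5.319488, f' = 9.259200 → t_1 = 1.080000 - (-5.319488)/(9.259200) = 1.654508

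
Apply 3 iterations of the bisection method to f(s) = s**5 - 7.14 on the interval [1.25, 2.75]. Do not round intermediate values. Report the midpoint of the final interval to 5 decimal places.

f(1.250000) = -4.088242, f(2.750000) = 150.136367 (opposite signs)
step 1: m = 2.000000, f(m) = 24.860000 > 0 → root in [1.250000, 2.000000]
step 2: m = 1.625000, f(m) = 4.190963 > 0 → root in [1.250000, 1.625000]
step 3: m = 1.437500, f(m) = -1.001825 < 0 → root in [1.437500, 1.625000]
Midpoint of [1.437500, 1.625000] = 1.531250

1.53125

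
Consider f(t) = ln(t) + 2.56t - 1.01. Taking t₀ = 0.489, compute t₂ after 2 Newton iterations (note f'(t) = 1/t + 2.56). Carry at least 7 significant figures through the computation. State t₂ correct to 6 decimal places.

t_0 = 0.489000: f = -0.473553, f' = 4.604990 → t_1 = 0.489000 - (-0.473553)/(4.604990) = 0.591835
t_1 = 0.591835: f = -0.019431, f' = 4.249661 → t_2 = 0.591835 - (-0.019431)/(4.249661) = 0.596407

0.596407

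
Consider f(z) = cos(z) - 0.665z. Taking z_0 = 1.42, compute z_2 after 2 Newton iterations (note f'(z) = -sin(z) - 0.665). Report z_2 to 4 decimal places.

0.9160

z_0 = 1.420000: f = -0.794075, f' = -1.653652 → z_1 = 1.420000 - (-0.794075)/(-1.653652) = 0.939805
z_1 = 0.939805: f = -0.035026, f' = -1.472443 → z_2 = 0.939805 - (-0.035026)/(-1.472443) = 0.916018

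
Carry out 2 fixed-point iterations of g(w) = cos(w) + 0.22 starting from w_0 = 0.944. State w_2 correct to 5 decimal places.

w_1 = g(0.944000) = 0.806553
w_2 = g(0.806553) = 0.911991

0.91199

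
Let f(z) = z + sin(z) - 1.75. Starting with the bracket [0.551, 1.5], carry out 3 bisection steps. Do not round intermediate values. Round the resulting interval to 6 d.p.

[0.906875, 1.025500]

f(0.551000) = -0.675461, f(1.500000) = 0.747495 (opposite signs)
step 1: m = 1.025500, f(m) = 0.130474 > 0 → root in [0.551000, 1.025500]
step 2: m = 0.788250, f(m) = -0.252630 < 0 → root in [0.788250, 1.025500]
step 3: m = 0.906875, f(m) = -0.055543 < 0 → root in [0.906875, 1.025500]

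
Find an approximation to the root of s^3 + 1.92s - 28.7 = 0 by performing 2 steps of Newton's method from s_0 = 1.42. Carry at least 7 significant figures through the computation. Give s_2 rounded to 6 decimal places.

f'(s) = 3s^2 + 1.92
s_0 = 1.420000: f = -23.110312, f' = 7.969200 → s_1 = 1.420000 - (-23.110312)/(7.969200) = 4.319954
s_1 = 4.319954: f = 60.213294, f' = 57.906003 → s_2 = 4.319954 - (60.213294)/(57.906003) = 3.280108

3.280108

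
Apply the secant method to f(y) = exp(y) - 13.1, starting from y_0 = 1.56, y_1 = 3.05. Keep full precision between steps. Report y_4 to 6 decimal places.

2.580265

f(y_0) = -8.341179, f(y_1) = 8.015344
y_2 = 3.050000 - (8.015344)·(3.050000 - 1.560000)/(8.015344 - (-8.341179)) = 2.319841; f(y_2) = -2.925944
y_3 = 2.319841 - (-2.925944)·(2.319841 - 3.050000)/(-2.925944 - (8.015344)) = 2.515102; f(y_3) = -0.732133
y_4 = 2.515102 - (-0.732133)·(2.515102 - 2.319841)/(-0.732133 - (-2.925944)) = 2.580265; f(y_4) = 0.100642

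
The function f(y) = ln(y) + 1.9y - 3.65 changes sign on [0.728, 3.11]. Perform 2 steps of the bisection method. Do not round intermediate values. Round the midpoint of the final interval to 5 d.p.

f(0.728000) = -2.584254, f(3.110000) = 3.393623 (opposite signs)
step 1: m = 1.919000, f(m) = 0.647904 > 0 → root in [0.728000, 1.919000]
step 2: m = 1.323500, f(m) = -0.855070 < 0 → root in [1.323500, 1.919000]
Midpoint of [1.323500, 1.919000] = 1.621250

1.62125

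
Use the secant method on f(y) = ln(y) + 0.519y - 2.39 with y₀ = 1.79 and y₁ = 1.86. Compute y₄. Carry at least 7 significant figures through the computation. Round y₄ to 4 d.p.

f(y_0) = -0.878774, f(y_1) = -0.804084
y_2 = 1.860000 - (-0.804084)·(1.860000 - 1.790000)/(-0.804084 - (-0.878774)) = 2.613584; f(y_2) = -0.072827
y_3 = 2.613584 - (-0.072827)·(2.613584 - 1.860000)/(-0.072827 - (-0.804084)) = 2.688635; f(y_3) = -0.005565
y_4 = 2.688635 - (-0.005565)·(2.688635 - 2.613584)/(-0.005565 - (-0.072827)) = 2.694844; f(y_4) = -0.000036

2.6948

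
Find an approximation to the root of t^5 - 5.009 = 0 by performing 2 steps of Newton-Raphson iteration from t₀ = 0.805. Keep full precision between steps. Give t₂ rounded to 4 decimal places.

2.4356

f'(t) = 5t⁴
t_0 = 0.805000: f = -4.670951, f' = 2.099682 → t_1 = 0.805000 - (-4.670951)/(2.099682) = 3.029599
t_1 = 3.029599: f = 250.217631, f' = 421.221756 → t_2 = 3.029599 - (250.217631)/(421.221756) = 2.435571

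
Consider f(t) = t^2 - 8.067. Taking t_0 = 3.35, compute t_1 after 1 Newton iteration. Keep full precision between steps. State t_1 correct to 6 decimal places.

Newton update: t ← t − f(t)/f'(t).
f'(t) = 2t
t_0 = 3.350000: f = 3.155500, f' = 6.700000 → t_1 = 3.350000 - (3.155500)/(6.700000) = 2.879030

2.879030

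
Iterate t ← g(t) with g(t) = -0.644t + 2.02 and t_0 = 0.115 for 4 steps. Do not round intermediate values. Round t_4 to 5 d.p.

1.03715

t_1 = g(0.115000) = 1.945940
t_2 = g(1.945940) = 0.766815
t_3 = g(0.766815) = 1.526171
t_4 = g(1.526171) = 1.037146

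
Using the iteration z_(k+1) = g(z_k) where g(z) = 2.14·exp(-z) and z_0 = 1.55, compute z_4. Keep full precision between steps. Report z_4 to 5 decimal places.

1.23477

z_1 = g(1.550000) = 0.454211
z_2 = g(0.454211) = 1.358791
z_3 = g(1.358791) = 0.549919
z_4 = g(0.549919) = 1.234773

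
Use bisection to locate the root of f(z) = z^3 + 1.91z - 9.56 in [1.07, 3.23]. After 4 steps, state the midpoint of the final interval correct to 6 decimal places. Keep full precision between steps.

f(1.070000) = -6.291257, f(3.230000) = 30.307567 (opposite signs)
step 1: m = 2.150000, f(m) = 4.484875 > 0 → root in [1.070000, 2.150000]
step 2: m = 1.610000, f(m) = -2.311619 < 0 → root in [1.610000, 2.150000]
step 3: m = 1.880000, f(m) = 0.675472 > 0 → root in [1.610000, 1.880000]
step 4: m = 1.745000, f(m) = -0.913481 < 0 → root in [1.745000, 1.880000]
Midpoint of [1.745000, 1.880000] = 1.812500

1.812500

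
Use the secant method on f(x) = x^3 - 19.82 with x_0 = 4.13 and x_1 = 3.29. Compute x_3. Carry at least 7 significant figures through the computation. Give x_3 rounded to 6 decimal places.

2.742809

f(x_0) = 50.624997, f(x_1) = 15.791289
x_2 = 3.290000 - (15.791289)·(3.290000 - 4.130000)/(15.791289 - (50.624997)) = 2.909200; f(x_2) = 4.801848
x_3 = 2.909200 - (4.801848)·(2.909200 - 3.290000)/(4.801848 - (15.791289)) = 2.742809; f(x_3) = 0.814150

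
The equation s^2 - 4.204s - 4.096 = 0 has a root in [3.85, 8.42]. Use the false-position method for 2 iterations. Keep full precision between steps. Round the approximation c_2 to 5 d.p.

False-position update: c = (a·f(b) − b·f(a))/(f(b) − f(a)); replace the endpoint whose sign matches f(c).
f(3.850000) = -5.458900, f(8.420000) = 31.402720
step 1: c = 4.526779, f(c) = -2.634850 < 0 → new bracket [4.526779, 8.420000]
step 2: c = 4.828154, f(c) = -1.082491 < 0 → new bracket [4.828154, 8.420000]

4.82815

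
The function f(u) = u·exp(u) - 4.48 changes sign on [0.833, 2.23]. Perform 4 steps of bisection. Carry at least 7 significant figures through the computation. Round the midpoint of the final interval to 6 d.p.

f(0.833000) = -2.563926, f(2.230000) = 16.258701 (opposite signs)
step 1: m = 1.531500, f(m) = 2.603355 > 0 → root in [0.833000, 1.531500]
step 2: m = 1.182250, f(m) = -0.623850 < 0 → root in [1.182250, 1.531500]
step 3: m = 1.356875, f(m) = 0.790152 > 0 → root in [1.182250, 1.356875]
step 4: m = 1.269562, f(m) = 0.038747 > 0 → root in [1.182250, 1.269562]
Midpoint of [1.182250, 1.269562] = 1.225906

1.225906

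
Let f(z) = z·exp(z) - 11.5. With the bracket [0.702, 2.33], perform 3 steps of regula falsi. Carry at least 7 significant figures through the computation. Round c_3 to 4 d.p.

1.7965

f(0.702000) = -10.083515, f(2.330000) = 12.447604
step 1: c = 1.430591, f(c) = -5.518460 < 0 → new bracket [1.430591, 2.330000]
step 2: c = 1.706853, f(c) = -2.092521 < 0 → new bracket [1.706853, 2.330000]
step 3: c = 1.796533, f(c) = -0.669230 < 0 → new bracket [1.796533, 2.330000]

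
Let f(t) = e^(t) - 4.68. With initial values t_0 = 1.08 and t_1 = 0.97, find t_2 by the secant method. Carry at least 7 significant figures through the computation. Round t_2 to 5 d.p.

1.70231

Secant update: t_(k+1) = t_k − f(t_k)·(t_k − t_(k-1))/(f(t_k) − f(t_(k-1))).
f(t_0) = -1.735320, f(t_1) = -2.042056
t_2 = 0.970000 - (-2.042056)·(0.970000 - 1.080000)/(-2.042056 - (-1.735320)) = 1.702313; f(t_2) = 0.806624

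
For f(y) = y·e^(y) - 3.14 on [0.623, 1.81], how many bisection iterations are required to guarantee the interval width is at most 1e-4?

Initial width b − a = 1.81 − 0.623 = 1.187000.
After n steps the width is (b−a)/2^n; need (b−a)/2^n ≤ 1e-4.
So n ≥ log₂(1.187000/1e-4) = log₂(11870.0000) ≈ 13.5350.
Hence n = 14.

14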